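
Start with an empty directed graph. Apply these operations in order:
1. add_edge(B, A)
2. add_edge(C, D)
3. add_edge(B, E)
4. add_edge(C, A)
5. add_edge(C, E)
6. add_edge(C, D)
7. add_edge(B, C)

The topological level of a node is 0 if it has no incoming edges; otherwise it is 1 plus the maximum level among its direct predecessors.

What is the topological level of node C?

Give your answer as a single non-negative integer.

Answer: 1

Derivation:
Op 1: add_edge(B, A). Edges now: 1
Op 2: add_edge(C, D). Edges now: 2
Op 3: add_edge(B, E). Edges now: 3
Op 4: add_edge(C, A). Edges now: 4
Op 5: add_edge(C, E). Edges now: 5
Op 6: add_edge(C, D) (duplicate, no change). Edges now: 5
Op 7: add_edge(B, C). Edges now: 6
Compute levels (Kahn BFS):
  sources (in-degree 0): B
  process B: level=0
    B->A: in-degree(A)=1, level(A)>=1
    B->C: in-degree(C)=0, level(C)=1, enqueue
    B->E: in-degree(E)=1, level(E)>=1
  process C: level=1
    C->A: in-degree(A)=0, level(A)=2, enqueue
    C->D: in-degree(D)=0, level(D)=2, enqueue
    C->E: in-degree(E)=0, level(E)=2, enqueue
  process A: level=2
  process D: level=2
  process E: level=2
All levels: A:2, B:0, C:1, D:2, E:2
level(C) = 1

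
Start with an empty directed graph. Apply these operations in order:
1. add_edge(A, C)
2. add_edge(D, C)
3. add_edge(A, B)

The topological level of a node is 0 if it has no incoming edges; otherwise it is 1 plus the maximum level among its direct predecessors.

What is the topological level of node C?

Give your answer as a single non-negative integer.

Op 1: add_edge(A, C). Edges now: 1
Op 2: add_edge(D, C). Edges now: 2
Op 3: add_edge(A, B). Edges now: 3
Compute levels (Kahn BFS):
  sources (in-degree 0): A, D
  process A: level=0
    A->B: in-degree(B)=0, level(B)=1, enqueue
    A->C: in-degree(C)=1, level(C)>=1
  process D: level=0
    D->C: in-degree(C)=0, level(C)=1, enqueue
  process B: level=1
  process C: level=1
All levels: A:0, B:1, C:1, D:0
level(C) = 1

Answer: 1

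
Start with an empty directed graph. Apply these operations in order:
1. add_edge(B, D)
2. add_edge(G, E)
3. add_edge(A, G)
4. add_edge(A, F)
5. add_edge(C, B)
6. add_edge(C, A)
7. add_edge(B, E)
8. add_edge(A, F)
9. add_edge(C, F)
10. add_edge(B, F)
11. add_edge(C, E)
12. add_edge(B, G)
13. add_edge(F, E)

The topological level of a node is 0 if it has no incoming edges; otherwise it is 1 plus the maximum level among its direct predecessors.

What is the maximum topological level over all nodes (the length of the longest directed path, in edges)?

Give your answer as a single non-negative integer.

Answer: 3

Derivation:
Op 1: add_edge(B, D). Edges now: 1
Op 2: add_edge(G, E). Edges now: 2
Op 3: add_edge(A, G). Edges now: 3
Op 4: add_edge(A, F). Edges now: 4
Op 5: add_edge(C, B). Edges now: 5
Op 6: add_edge(C, A). Edges now: 6
Op 7: add_edge(B, E). Edges now: 7
Op 8: add_edge(A, F) (duplicate, no change). Edges now: 7
Op 9: add_edge(C, F). Edges now: 8
Op 10: add_edge(B, F). Edges now: 9
Op 11: add_edge(C, E). Edges now: 10
Op 12: add_edge(B, G). Edges now: 11
Op 13: add_edge(F, E). Edges now: 12
Compute levels (Kahn BFS):
  sources (in-degree 0): C
  process C: level=0
    C->A: in-degree(A)=0, level(A)=1, enqueue
    C->B: in-degree(B)=0, level(B)=1, enqueue
    C->E: in-degree(E)=3, level(E)>=1
    C->F: in-degree(F)=2, level(F)>=1
  process A: level=1
    A->F: in-degree(F)=1, level(F)>=2
    A->G: in-degree(G)=1, level(G)>=2
  process B: level=1
    B->D: in-degree(D)=0, level(D)=2, enqueue
    B->E: in-degree(E)=2, level(E)>=2
    B->F: in-degree(F)=0, level(F)=2, enqueue
    B->G: in-degree(G)=0, level(G)=2, enqueue
  process D: level=2
  process F: level=2
    F->E: in-degree(E)=1, level(E)>=3
  process G: level=2
    G->E: in-degree(E)=0, level(E)=3, enqueue
  process E: level=3
All levels: A:1, B:1, C:0, D:2, E:3, F:2, G:2
max level = 3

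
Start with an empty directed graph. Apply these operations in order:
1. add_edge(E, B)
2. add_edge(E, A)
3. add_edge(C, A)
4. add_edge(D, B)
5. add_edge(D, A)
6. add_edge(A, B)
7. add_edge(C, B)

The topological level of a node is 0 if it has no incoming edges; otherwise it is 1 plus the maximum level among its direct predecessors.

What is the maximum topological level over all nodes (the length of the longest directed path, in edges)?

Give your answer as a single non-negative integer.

Answer: 2

Derivation:
Op 1: add_edge(E, B). Edges now: 1
Op 2: add_edge(E, A). Edges now: 2
Op 3: add_edge(C, A). Edges now: 3
Op 4: add_edge(D, B). Edges now: 4
Op 5: add_edge(D, A). Edges now: 5
Op 6: add_edge(A, B). Edges now: 6
Op 7: add_edge(C, B). Edges now: 7
Compute levels (Kahn BFS):
  sources (in-degree 0): C, D, E
  process C: level=0
    C->A: in-degree(A)=2, level(A)>=1
    C->B: in-degree(B)=3, level(B)>=1
  process D: level=0
    D->A: in-degree(A)=1, level(A)>=1
    D->B: in-degree(B)=2, level(B)>=1
  process E: level=0
    E->A: in-degree(A)=0, level(A)=1, enqueue
    E->B: in-degree(B)=1, level(B)>=1
  process A: level=1
    A->B: in-degree(B)=0, level(B)=2, enqueue
  process B: level=2
All levels: A:1, B:2, C:0, D:0, E:0
max level = 2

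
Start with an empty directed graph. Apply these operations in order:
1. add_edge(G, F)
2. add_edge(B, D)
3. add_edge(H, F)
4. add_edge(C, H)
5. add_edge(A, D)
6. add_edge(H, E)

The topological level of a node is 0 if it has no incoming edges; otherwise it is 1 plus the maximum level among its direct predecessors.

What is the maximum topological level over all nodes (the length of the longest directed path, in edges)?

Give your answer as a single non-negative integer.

Op 1: add_edge(G, F). Edges now: 1
Op 2: add_edge(B, D). Edges now: 2
Op 3: add_edge(H, F). Edges now: 3
Op 4: add_edge(C, H). Edges now: 4
Op 5: add_edge(A, D). Edges now: 5
Op 6: add_edge(H, E). Edges now: 6
Compute levels (Kahn BFS):
  sources (in-degree 0): A, B, C, G
  process A: level=0
    A->D: in-degree(D)=1, level(D)>=1
  process B: level=0
    B->D: in-degree(D)=0, level(D)=1, enqueue
  process C: level=0
    C->H: in-degree(H)=0, level(H)=1, enqueue
  process G: level=0
    G->F: in-degree(F)=1, level(F)>=1
  process D: level=1
  process H: level=1
    H->E: in-degree(E)=0, level(E)=2, enqueue
    H->F: in-degree(F)=0, level(F)=2, enqueue
  process E: level=2
  process F: level=2
All levels: A:0, B:0, C:0, D:1, E:2, F:2, G:0, H:1
max level = 2

Answer: 2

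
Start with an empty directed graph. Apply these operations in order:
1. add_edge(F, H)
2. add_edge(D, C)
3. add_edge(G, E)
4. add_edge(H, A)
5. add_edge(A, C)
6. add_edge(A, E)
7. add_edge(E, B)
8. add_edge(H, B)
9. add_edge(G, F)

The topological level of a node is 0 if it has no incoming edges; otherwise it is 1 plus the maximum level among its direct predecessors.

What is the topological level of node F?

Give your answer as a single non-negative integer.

Op 1: add_edge(F, H). Edges now: 1
Op 2: add_edge(D, C). Edges now: 2
Op 3: add_edge(G, E). Edges now: 3
Op 4: add_edge(H, A). Edges now: 4
Op 5: add_edge(A, C). Edges now: 5
Op 6: add_edge(A, E). Edges now: 6
Op 7: add_edge(E, B). Edges now: 7
Op 8: add_edge(H, B). Edges now: 8
Op 9: add_edge(G, F). Edges now: 9
Compute levels (Kahn BFS):
  sources (in-degree 0): D, G
  process D: level=0
    D->C: in-degree(C)=1, level(C)>=1
  process G: level=0
    G->E: in-degree(E)=1, level(E)>=1
    G->F: in-degree(F)=0, level(F)=1, enqueue
  process F: level=1
    F->H: in-degree(H)=0, level(H)=2, enqueue
  process H: level=2
    H->A: in-degree(A)=0, level(A)=3, enqueue
    H->B: in-degree(B)=1, level(B)>=3
  process A: level=3
    A->C: in-degree(C)=0, level(C)=4, enqueue
    A->E: in-degree(E)=0, level(E)=4, enqueue
  process C: level=4
  process E: level=4
    E->B: in-degree(B)=0, level(B)=5, enqueue
  process B: level=5
All levels: A:3, B:5, C:4, D:0, E:4, F:1, G:0, H:2
level(F) = 1

Answer: 1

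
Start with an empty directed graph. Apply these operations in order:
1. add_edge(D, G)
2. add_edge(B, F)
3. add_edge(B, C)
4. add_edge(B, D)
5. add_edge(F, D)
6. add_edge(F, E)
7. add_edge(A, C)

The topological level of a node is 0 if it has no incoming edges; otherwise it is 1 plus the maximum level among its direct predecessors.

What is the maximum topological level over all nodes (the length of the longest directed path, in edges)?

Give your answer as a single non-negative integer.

Op 1: add_edge(D, G). Edges now: 1
Op 2: add_edge(B, F). Edges now: 2
Op 3: add_edge(B, C). Edges now: 3
Op 4: add_edge(B, D). Edges now: 4
Op 5: add_edge(F, D). Edges now: 5
Op 6: add_edge(F, E). Edges now: 6
Op 7: add_edge(A, C). Edges now: 7
Compute levels (Kahn BFS):
  sources (in-degree 0): A, B
  process A: level=0
    A->C: in-degree(C)=1, level(C)>=1
  process B: level=0
    B->C: in-degree(C)=0, level(C)=1, enqueue
    B->D: in-degree(D)=1, level(D)>=1
    B->F: in-degree(F)=0, level(F)=1, enqueue
  process C: level=1
  process F: level=1
    F->D: in-degree(D)=0, level(D)=2, enqueue
    F->E: in-degree(E)=0, level(E)=2, enqueue
  process D: level=2
    D->G: in-degree(G)=0, level(G)=3, enqueue
  process E: level=2
  process G: level=3
All levels: A:0, B:0, C:1, D:2, E:2, F:1, G:3
max level = 3

Answer: 3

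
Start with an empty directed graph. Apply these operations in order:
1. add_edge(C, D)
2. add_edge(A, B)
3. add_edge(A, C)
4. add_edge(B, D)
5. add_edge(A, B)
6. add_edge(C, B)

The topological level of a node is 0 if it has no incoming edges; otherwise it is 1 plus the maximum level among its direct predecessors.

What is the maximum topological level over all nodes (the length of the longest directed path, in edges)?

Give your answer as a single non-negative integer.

Op 1: add_edge(C, D). Edges now: 1
Op 2: add_edge(A, B). Edges now: 2
Op 3: add_edge(A, C). Edges now: 3
Op 4: add_edge(B, D). Edges now: 4
Op 5: add_edge(A, B) (duplicate, no change). Edges now: 4
Op 6: add_edge(C, B). Edges now: 5
Compute levels (Kahn BFS):
  sources (in-degree 0): A
  process A: level=0
    A->B: in-degree(B)=1, level(B)>=1
    A->C: in-degree(C)=0, level(C)=1, enqueue
  process C: level=1
    C->B: in-degree(B)=0, level(B)=2, enqueue
    C->D: in-degree(D)=1, level(D)>=2
  process B: level=2
    B->D: in-degree(D)=0, level(D)=3, enqueue
  process D: level=3
All levels: A:0, B:2, C:1, D:3
max level = 3

Answer: 3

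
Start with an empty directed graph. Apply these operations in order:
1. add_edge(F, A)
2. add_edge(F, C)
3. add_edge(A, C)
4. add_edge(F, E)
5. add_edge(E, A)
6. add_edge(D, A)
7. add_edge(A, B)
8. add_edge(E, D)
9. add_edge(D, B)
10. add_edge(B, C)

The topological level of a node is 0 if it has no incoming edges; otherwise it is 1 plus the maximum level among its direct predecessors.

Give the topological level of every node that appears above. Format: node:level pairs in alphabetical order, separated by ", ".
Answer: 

Answer: A:3, B:4, C:5, D:2, E:1, F:0

Derivation:
Op 1: add_edge(F, A). Edges now: 1
Op 2: add_edge(F, C). Edges now: 2
Op 3: add_edge(A, C). Edges now: 3
Op 4: add_edge(F, E). Edges now: 4
Op 5: add_edge(E, A). Edges now: 5
Op 6: add_edge(D, A). Edges now: 6
Op 7: add_edge(A, B). Edges now: 7
Op 8: add_edge(E, D). Edges now: 8
Op 9: add_edge(D, B). Edges now: 9
Op 10: add_edge(B, C). Edges now: 10
Compute levels (Kahn BFS):
  sources (in-degree 0): F
  process F: level=0
    F->A: in-degree(A)=2, level(A)>=1
    F->C: in-degree(C)=2, level(C)>=1
    F->E: in-degree(E)=0, level(E)=1, enqueue
  process E: level=1
    E->A: in-degree(A)=1, level(A)>=2
    E->D: in-degree(D)=0, level(D)=2, enqueue
  process D: level=2
    D->A: in-degree(A)=0, level(A)=3, enqueue
    D->B: in-degree(B)=1, level(B)>=3
  process A: level=3
    A->B: in-degree(B)=0, level(B)=4, enqueue
    A->C: in-degree(C)=1, level(C)>=4
  process B: level=4
    B->C: in-degree(C)=0, level(C)=5, enqueue
  process C: level=5
All levels: A:3, B:4, C:5, D:2, E:1, F:0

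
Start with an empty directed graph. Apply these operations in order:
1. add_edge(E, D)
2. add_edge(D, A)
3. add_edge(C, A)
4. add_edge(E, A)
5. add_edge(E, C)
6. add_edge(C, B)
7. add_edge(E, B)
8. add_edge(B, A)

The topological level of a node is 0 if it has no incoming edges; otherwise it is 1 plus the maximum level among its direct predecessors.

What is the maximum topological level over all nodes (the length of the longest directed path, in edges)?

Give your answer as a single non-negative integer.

Op 1: add_edge(E, D). Edges now: 1
Op 2: add_edge(D, A). Edges now: 2
Op 3: add_edge(C, A). Edges now: 3
Op 4: add_edge(E, A). Edges now: 4
Op 5: add_edge(E, C). Edges now: 5
Op 6: add_edge(C, B). Edges now: 6
Op 7: add_edge(E, B). Edges now: 7
Op 8: add_edge(B, A). Edges now: 8
Compute levels (Kahn BFS):
  sources (in-degree 0): E
  process E: level=0
    E->A: in-degree(A)=3, level(A)>=1
    E->B: in-degree(B)=1, level(B)>=1
    E->C: in-degree(C)=0, level(C)=1, enqueue
    E->D: in-degree(D)=0, level(D)=1, enqueue
  process C: level=1
    C->A: in-degree(A)=2, level(A)>=2
    C->B: in-degree(B)=0, level(B)=2, enqueue
  process D: level=1
    D->A: in-degree(A)=1, level(A)>=2
  process B: level=2
    B->A: in-degree(A)=0, level(A)=3, enqueue
  process A: level=3
All levels: A:3, B:2, C:1, D:1, E:0
max level = 3

Answer: 3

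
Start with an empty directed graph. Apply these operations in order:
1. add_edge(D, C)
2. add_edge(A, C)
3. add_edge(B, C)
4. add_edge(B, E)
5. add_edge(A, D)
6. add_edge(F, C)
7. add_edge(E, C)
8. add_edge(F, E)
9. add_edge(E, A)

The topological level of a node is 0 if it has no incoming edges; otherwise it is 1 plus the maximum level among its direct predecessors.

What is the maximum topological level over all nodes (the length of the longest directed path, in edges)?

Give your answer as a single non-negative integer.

Op 1: add_edge(D, C). Edges now: 1
Op 2: add_edge(A, C). Edges now: 2
Op 3: add_edge(B, C). Edges now: 3
Op 4: add_edge(B, E). Edges now: 4
Op 5: add_edge(A, D). Edges now: 5
Op 6: add_edge(F, C). Edges now: 6
Op 7: add_edge(E, C). Edges now: 7
Op 8: add_edge(F, E). Edges now: 8
Op 9: add_edge(E, A). Edges now: 9
Compute levels (Kahn BFS):
  sources (in-degree 0): B, F
  process B: level=0
    B->C: in-degree(C)=4, level(C)>=1
    B->E: in-degree(E)=1, level(E)>=1
  process F: level=0
    F->C: in-degree(C)=3, level(C)>=1
    F->E: in-degree(E)=0, level(E)=1, enqueue
  process E: level=1
    E->A: in-degree(A)=0, level(A)=2, enqueue
    E->C: in-degree(C)=2, level(C)>=2
  process A: level=2
    A->C: in-degree(C)=1, level(C)>=3
    A->D: in-degree(D)=0, level(D)=3, enqueue
  process D: level=3
    D->C: in-degree(C)=0, level(C)=4, enqueue
  process C: level=4
All levels: A:2, B:0, C:4, D:3, E:1, F:0
max level = 4

Answer: 4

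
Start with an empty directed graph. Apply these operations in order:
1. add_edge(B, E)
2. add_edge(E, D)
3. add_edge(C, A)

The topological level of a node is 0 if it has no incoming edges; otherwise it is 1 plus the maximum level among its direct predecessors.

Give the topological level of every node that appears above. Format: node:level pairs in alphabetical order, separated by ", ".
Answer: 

Op 1: add_edge(B, E). Edges now: 1
Op 2: add_edge(E, D). Edges now: 2
Op 3: add_edge(C, A). Edges now: 3
Compute levels (Kahn BFS):
  sources (in-degree 0): B, C
  process B: level=0
    B->E: in-degree(E)=0, level(E)=1, enqueue
  process C: level=0
    C->A: in-degree(A)=0, level(A)=1, enqueue
  process E: level=1
    E->D: in-degree(D)=0, level(D)=2, enqueue
  process A: level=1
  process D: level=2
All levels: A:1, B:0, C:0, D:2, E:1

Answer: A:1, B:0, C:0, D:2, E:1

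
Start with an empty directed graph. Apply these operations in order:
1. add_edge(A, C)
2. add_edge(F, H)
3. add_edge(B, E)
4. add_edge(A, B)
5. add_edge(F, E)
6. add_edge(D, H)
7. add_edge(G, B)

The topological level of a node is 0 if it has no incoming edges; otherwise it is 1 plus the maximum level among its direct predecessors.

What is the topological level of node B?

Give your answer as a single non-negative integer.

Op 1: add_edge(A, C). Edges now: 1
Op 2: add_edge(F, H). Edges now: 2
Op 3: add_edge(B, E). Edges now: 3
Op 4: add_edge(A, B). Edges now: 4
Op 5: add_edge(F, E). Edges now: 5
Op 6: add_edge(D, H). Edges now: 6
Op 7: add_edge(G, B). Edges now: 7
Compute levels (Kahn BFS):
  sources (in-degree 0): A, D, F, G
  process A: level=0
    A->B: in-degree(B)=1, level(B)>=1
    A->C: in-degree(C)=0, level(C)=1, enqueue
  process D: level=0
    D->H: in-degree(H)=1, level(H)>=1
  process F: level=0
    F->E: in-degree(E)=1, level(E)>=1
    F->H: in-degree(H)=0, level(H)=1, enqueue
  process G: level=0
    G->B: in-degree(B)=0, level(B)=1, enqueue
  process C: level=1
  process H: level=1
  process B: level=1
    B->E: in-degree(E)=0, level(E)=2, enqueue
  process E: level=2
All levels: A:0, B:1, C:1, D:0, E:2, F:0, G:0, H:1
level(B) = 1

Answer: 1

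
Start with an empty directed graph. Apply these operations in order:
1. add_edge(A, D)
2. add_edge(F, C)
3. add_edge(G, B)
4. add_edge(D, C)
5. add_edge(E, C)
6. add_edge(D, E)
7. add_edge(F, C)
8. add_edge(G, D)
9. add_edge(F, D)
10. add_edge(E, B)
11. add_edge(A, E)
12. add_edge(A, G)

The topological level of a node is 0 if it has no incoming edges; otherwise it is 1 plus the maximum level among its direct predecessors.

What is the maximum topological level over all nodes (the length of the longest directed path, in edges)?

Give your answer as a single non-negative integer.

Op 1: add_edge(A, D). Edges now: 1
Op 2: add_edge(F, C). Edges now: 2
Op 3: add_edge(G, B). Edges now: 3
Op 4: add_edge(D, C). Edges now: 4
Op 5: add_edge(E, C). Edges now: 5
Op 6: add_edge(D, E). Edges now: 6
Op 7: add_edge(F, C) (duplicate, no change). Edges now: 6
Op 8: add_edge(G, D). Edges now: 7
Op 9: add_edge(F, D). Edges now: 8
Op 10: add_edge(E, B). Edges now: 9
Op 11: add_edge(A, E). Edges now: 10
Op 12: add_edge(A, G). Edges now: 11
Compute levels (Kahn BFS):
  sources (in-degree 0): A, F
  process A: level=0
    A->D: in-degree(D)=2, level(D)>=1
    A->E: in-degree(E)=1, level(E)>=1
    A->G: in-degree(G)=0, level(G)=1, enqueue
  process F: level=0
    F->C: in-degree(C)=2, level(C)>=1
    F->D: in-degree(D)=1, level(D)>=1
  process G: level=1
    G->B: in-degree(B)=1, level(B)>=2
    G->D: in-degree(D)=0, level(D)=2, enqueue
  process D: level=2
    D->C: in-degree(C)=1, level(C)>=3
    D->E: in-degree(E)=0, level(E)=3, enqueue
  process E: level=3
    E->B: in-degree(B)=0, level(B)=4, enqueue
    E->C: in-degree(C)=0, level(C)=4, enqueue
  process B: level=4
  process C: level=4
All levels: A:0, B:4, C:4, D:2, E:3, F:0, G:1
max level = 4

Answer: 4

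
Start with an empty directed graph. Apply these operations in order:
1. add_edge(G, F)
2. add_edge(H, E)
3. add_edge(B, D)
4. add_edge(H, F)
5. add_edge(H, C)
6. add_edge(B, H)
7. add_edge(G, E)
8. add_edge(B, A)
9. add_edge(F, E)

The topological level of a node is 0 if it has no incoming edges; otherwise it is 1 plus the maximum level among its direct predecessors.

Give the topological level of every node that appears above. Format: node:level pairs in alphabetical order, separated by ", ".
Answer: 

Answer: A:1, B:0, C:2, D:1, E:3, F:2, G:0, H:1

Derivation:
Op 1: add_edge(G, F). Edges now: 1
Op 2: add_edge(H, E). Edges now: 2
Op 3: add_edge(B, D). Edges now: 3
Op 4: add_edge(H, F). Edges now: 4
Op 5: add_edge(H, C). Edges now: 5
Op 6: add_edge(B, H). Edges now: 6
Op 7: add_edge(G, E). Edges now: 7
Op 8: add_edge(B, A). Edges now: 8
Op 9: add_edge(F, E). Edges now: 9
Compute levels (Kahn BFS):
  sources (in-degree 0): B, G
  process B: level=0
    B->A: in-degree(A)=0, level(A)=1, enqueue
    B->D: in-degree(D)=0, level(D)=1, enqueue
    B->H: in-degree(H)=0, level(H)=1, enqueue
  process G: level=0
    G->E: in-degree(E)=2, level(E)>=1
    G->F: in-degree(F)=1, level(F)>=1
  process A: level=1
  process D: level=1
  process H: level=1
    H->C: in-degree(C)=0, level(C)=2, enqueue
    H->E: in-degree(E)=1, level(E)>=2
    H->F: in-degree(F)=0, level(F)=2, enqueue
  process C: level=2
  process F: level=2
    F->E: in-degree(E)=0, level(E)=3, enqueue
  process E: level=3
All levels: A:1, B:0, C:2, D:1, E:3, F:2, G:0, H:1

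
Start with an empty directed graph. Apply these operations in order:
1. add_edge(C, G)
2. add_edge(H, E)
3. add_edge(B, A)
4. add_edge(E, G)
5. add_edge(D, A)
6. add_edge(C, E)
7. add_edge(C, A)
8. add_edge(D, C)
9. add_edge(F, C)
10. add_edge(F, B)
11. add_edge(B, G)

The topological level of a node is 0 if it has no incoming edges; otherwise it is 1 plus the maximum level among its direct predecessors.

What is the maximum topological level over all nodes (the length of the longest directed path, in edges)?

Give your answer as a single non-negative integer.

Op 1: add_edge(C, G). Edges now: 1
Op 2: add_edge(H, E). Edges now: 2
Op 3: add_edge(B, A). Edges now: 3
Op 4: add_edge(E, G). Edges now: 4
Op 5: add_edge(D, A). Edges now: 5
Op 6: add_edge(C, E). Edges now: 6
Op 7: add_edge(C, A). Edges now: 7
Op 8: add_edge(D, C). Edges now: 8
Op 9: add_edge(F, C). Edges now: 9
Op 10: add_edge(F, B). Edges now: 10
Op 11: add_edge(B, G). Edges now: 11
Compute levels (Kahn BFS):
  sources (in-degree 0): D, F, H
  process D: level=0
    D->A: in-degree(A)=2, level(A)>=1
    D->C: in-degree(C)=1, level(C)>=1
  process F: level=0
    F->B: in-degree(B)=0, level(B)=1, enqueue
    F->C: in-degree(C)=0, level(C)=1, enqueue
  process H: level=0
    H->E: in-degree(E)=1, level(E)>=1
  process B: level=1
    B->A: in-degree(A)=1, level(A)>=2
    B->G: in-degree(G)=2, level(G)>=2
  process C: level=1
    C->A: in-degree(A)=0, level(A)=2, enqueue
    C->E: in-degree(E)=0, level(E)=2, enqueue
    C->G: in-degree(G)=1, level(G)>=2
  process A: level=2
  process E: level=2
    E->G: in-degree(G)=0, level(G)=3, enqueue
  process G: level=3
All levels: A:2, B:1, C:1, D:0, E:2, F:0, G:3, H:0
max level = 3

Answer: 3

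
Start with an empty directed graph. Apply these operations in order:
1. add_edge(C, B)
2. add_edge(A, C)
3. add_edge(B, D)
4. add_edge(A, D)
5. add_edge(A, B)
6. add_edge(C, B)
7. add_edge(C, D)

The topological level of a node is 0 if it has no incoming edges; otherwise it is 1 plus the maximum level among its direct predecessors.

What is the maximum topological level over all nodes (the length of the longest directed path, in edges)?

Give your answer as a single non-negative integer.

Answer: 3

Derivation:
Op 1: add_edge(C, B). Edges now: 1
Op 2: add_edge(A, C). Edges now: 2
Op 3: add_edge(B, D). Edges now: 3
Op 4: add_edge(A, D). Edges now: 4
Op 5: add_edge(A, B). Edges now: 5
Op 6: add_edge(C, B) (duplicate, no change). Edges now: 5
Op 7: add_edge(C, D). Edges now: 6
Compute levels (Kahn BFS):
  sources (in-degree 0): A
  process A: level=0
    A->B: in-degree(B)=1, level(B)>=1
    A->C: in-degree(C)=0, level(C)=1, enqueue
    A->D: in-degree(D)=2, level(D)>=1
  process C: level=1
    C->B: in-degree(B)=0, level(B)=2, enqueue
    C->D: in-degree(D)=1, level(D)>=2
  process B: level=2
    B->D: in-degree(D)=0, level(D)=3, enqueue
  process D: level=3
All levels: A:0, B:2, C:1, D:3
max level = 3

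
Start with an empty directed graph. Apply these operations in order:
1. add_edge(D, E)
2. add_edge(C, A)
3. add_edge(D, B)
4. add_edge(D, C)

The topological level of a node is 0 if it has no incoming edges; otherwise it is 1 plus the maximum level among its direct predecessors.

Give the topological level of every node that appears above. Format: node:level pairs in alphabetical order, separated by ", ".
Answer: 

Answer: A:2, B:1, C:1, D:0, E:1

Derivation:
Op 1: add_edge(D, E). Edges now: 1
Op 2: add_edge(C, A). Edges now: 2
Op 3: add_edge(D, B). Edges now: 3
Op 4: add_edge(D, C). Edges now: 4
Compute levels (Kahn BFS):
  sources (in-degree 0): D
  process D: level=0
    D->B: in-degree(B)=0, level(B)=1, enqueue
    D->C: in-degree(C)=0, level(C)=1, enqueue
    D->E: in-degree(E)=0, level(E)=1, enqueue
  process B: level=1
  process C: level=1
    C->A: in-degree(A)=0, level(A)=2, enqueue
  process E: level=1
  process A: level=2
All levels: A:2, B:1, C:1, D:0, E:1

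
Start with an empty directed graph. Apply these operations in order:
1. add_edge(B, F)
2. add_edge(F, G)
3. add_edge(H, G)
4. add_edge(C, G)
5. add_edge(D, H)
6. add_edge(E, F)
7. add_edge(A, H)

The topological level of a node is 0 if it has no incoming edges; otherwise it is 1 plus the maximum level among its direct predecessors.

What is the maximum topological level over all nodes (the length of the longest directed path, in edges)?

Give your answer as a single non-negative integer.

Op 1: add_edge(B, F). Edges now: 1
Op 2: add_edge(F, G). Edges now: 2
Op 3: add_edge(H, G). Edges now: 3
Op 4: add_edge(C, G). Edges now: 4
Op 5: add_edge(D, H). Edges now: 5
Op 6: add_edge(E, F). Edges now: 6
Op 7: add_edge(A, H). Edges now: 7
Compute levels (Kahn BFS):
  sources (in-degree 0): A, B, C, D, E
  process A: level=0
    A->H: in-degree(H)=1, level(H)>=1
  process B: level=0
    B->F: in-degree(F)=1, level(F)>=1
  process C: level=0
    C->G: in-degree(G)=2, level(G)>=1
  process D: level=0
    D->H: in-degree(H)=0, level(H)=1, enqueue
  process E: level=0
    E->F: in-degree(F)=0, level(F)=1, enqueue
  process H: level=1
    H->G: in-degree(G)=1, level(G)>=2
  process F: level=1
    F->G: in-degree(G)=0, level(G)=2, enqueue
  process G: level=2
All levels: A:0, B:0, C:0, D:0, E:0, F:1, G:2, H:1
max level = 2

Answer: 2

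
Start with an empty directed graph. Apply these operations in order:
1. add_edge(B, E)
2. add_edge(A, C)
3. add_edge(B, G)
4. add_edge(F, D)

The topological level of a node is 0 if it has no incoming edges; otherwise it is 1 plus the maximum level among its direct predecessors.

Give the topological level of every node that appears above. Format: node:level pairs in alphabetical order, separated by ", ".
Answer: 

Op 1: add_edge(B, E). Edges now: 1
Op 2: add_edge(A, C). Edges now: 2
Op 3: add_edge(B, G). Edges now: 3
Op 4: add_edge(F, D). Edges now: 4
Compute levels (Kahn BFS):
  sources (in-degree 0): A, B, F
  process A: level=0
    A->C: in-degree(C)=0, level(C)=1, enqueue
  process B: level=0
    B->E: in-degree(E)=0, level(E)=1, enqueue
    B->G: in-degree(G)=0, level(G)=1, enqueue
  process F: level=0
    F->D: in-degree(D)=0, level(D)=1, enqueue
  process C: level=1
  process E: level=1
  process G: level=1
  process D: level=1
All levels: A:0, B:0, C:1, D:1, E:1, F:0, G:1

Answer: A:0, B:0, C:1, D:1, E:1, F:0, G:1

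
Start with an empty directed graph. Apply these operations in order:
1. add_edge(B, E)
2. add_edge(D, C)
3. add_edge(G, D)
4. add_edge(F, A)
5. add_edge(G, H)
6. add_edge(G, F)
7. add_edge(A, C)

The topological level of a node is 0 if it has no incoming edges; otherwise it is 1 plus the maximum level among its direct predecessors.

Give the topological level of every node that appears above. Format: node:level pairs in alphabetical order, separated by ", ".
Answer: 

Op 1: add_edge(B, E). Edges now: 1
Op 2: add_edge(D, C). Edges now: 2
Op 3: add_edge(G, D). Edges now: 3
Op 4: add_edge(F, A). Edges now: 4
Op 5: add_edge(G, H). Edges now: 5
Op 6: add_edge(G, F). Edges now: 6
Op 7: add_edge(A, C). Edges now: 7
Compute levels (Kahn BFS):
  sources (in-degree 0): B, G
  process B: level=0
    B->E: in-degree(E)=0, level(E)=1, enqueue
  process G: level=0
    G->D: in-degree(D)=0, level(D)=1, enqueue
    G->F: in-degree(F)=0, level(F)=1, enqueue
    G->H: in-degree(H)=0, level(H)=1, enqueue
  process E: level=1
  process D: level=1
    D->C: in-degree(C)=1, level(C)>=2
  process F: level=1
    F->A: in-degree(A)=0, level(A)=2, enqueue
  process H: level=1
  process A: level=2
    A->C: in-degree(C)=0, level(C)=3, enqueue
  process C: level=3
All levels: A:2, B:0, C:3, D:1, E:1, F:1, G:0, H:1

Answer: A:2, B:0, C:3, D:1, E:1, F:1, G:0, H:1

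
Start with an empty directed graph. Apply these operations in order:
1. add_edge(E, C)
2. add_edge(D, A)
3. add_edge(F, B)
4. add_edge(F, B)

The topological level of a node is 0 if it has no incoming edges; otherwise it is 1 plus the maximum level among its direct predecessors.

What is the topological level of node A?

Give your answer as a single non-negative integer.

Op 1: add_edge(E, C). Edges now: 1
Op 2: add_edge(D, A). Edges now: 2
Op 3: add_edge(F, B). Edges now: 3
Op 4: add_edge(F, B) (duplicate, no change). Edges now: 3
Compute levels (Kahn BFS):
  sources (in-degree 0): D, E, F
  process D: level=0
    D->A: in-degree(A)=0, level(A)=1, enqueue
  process E: level=0
    E->C: in-degree(C)=0, level(C)=1, enqueue
  process F: level=0
    F->B: in-degree(B)=0, level(B)=1, enqueue
  process A: level=1
  process C: level=1
  process B: level=1
All levels: A:1, B:1, C:1, D:0, E:0, F:0
level(A) = 1

Answer: 1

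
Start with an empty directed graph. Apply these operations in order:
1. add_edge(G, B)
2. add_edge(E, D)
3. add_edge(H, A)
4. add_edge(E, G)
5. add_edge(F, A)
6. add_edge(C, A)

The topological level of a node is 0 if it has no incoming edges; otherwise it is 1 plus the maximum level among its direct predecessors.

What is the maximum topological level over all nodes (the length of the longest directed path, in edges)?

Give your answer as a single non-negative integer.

Op 1: add_edge(G, B). Edges now: 1
Op 2: add_edge(E, D). Edges now: 2
Op 3: add_edge(H, A). Edges now: 3
Op 4: add_edge(E, G). Edges now: 4
Op 5: add_edge(F, A). Edges now: 5
Op 6: add_edge(C, A). Edges now: 6
Compute levels (Kahn BFS):
  sources (in-degree 0): C, E, F, H
  process C: level=0
    C->A: in-degree(A)=2, level(A)>=1
  process E: level=0
    E->D: in-degree(D)=0, level(D)=1, enqueue
    E->G: in-degree(G)=0, level(G)=1, enqueue
  process F: level=0
    F->A: in-degree(A)=1, level(A)>=1
  process H: level=0
    H->A: in-degree(A)=0, level(A)=1, enqueue
  process D: level=1
  process G: level=1
    G->B: in-degree(B)=0, level(B)=2, enqueue
  process A: level=1
  process B: level=2
All levels: A:1, B:2, C:0, D:1, E:0, F:0, G:1, H:0
max level = 2

Answer: 2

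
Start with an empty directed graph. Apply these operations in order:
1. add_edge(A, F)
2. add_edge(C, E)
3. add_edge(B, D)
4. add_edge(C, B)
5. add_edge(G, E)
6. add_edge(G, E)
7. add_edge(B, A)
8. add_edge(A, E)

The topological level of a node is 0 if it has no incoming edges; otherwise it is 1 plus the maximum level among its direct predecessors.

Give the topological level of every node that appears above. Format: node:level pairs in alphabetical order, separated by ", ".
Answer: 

Answer: A:2, B:1, C:0, D:2, E:3, F:3, G:0

Derivation:
Op 1: add_edge(A, F). Edges now: 1
Op 2: add_edge(C, E). Edges now: 2
Op 3: add_edge(B, D). Edges now: 3
Op 4: add_edge(C, B). Edges now: 4
Op 5: add_edge(G, E). Edges now: 5
Op 6: add_edge(G, E) (duplicate, no change). Edges now: 5
Op 7: add_edge(B, A). Edges now: 6
Op 8: add_edge(A, E). Edges now: 7
Compute levels (Kahn BFS):
  sources (in-degree 0): C, G
  process C: level=0
    C->B: in-degree(B)=0, level(B)=1, enqueue
    C->E: in-degree(E)=2, level(E)>=1
  process G: level=0
    G->E: in-degree(E)=1, level(E)>=1
  process B: level=1
    B->A: in-degree(A)=0, level(A)=2, enqueue
    B->D: in-degree(D)=0, level(D)=2, enqueue
  process A: level=2
    A->E: in-degree(E)=0, level(E)=3, enqueue
    A->F: in-degree(F)=0, level(F)=3, enqueue
  process D: level=2
  process E: level=3
  process F: level=3
All levels: A:2, B:1, C:0, D:2, E:3, F:3, G:0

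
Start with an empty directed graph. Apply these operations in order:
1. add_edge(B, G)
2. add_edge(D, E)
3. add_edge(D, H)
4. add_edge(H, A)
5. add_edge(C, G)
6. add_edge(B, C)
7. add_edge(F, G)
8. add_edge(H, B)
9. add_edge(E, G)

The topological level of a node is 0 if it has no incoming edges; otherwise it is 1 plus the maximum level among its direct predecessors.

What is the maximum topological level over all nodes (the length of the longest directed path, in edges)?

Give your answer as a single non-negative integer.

Op 1: add_edge(B, G). Edges now: 1
Op 2: add_edge(D, E). Edges now: 2
Op 3: add_edge(D, H). Edges now: 3
Op 4: add_edge(H, A). Edges now: 4
Op 5: add_edge(C, G). Edges now: 5
Op 6: add_edge(B, C). Edges now: 6
Op 7: add_edge(F, G). Edges now: 7
Op 8: add_edge(H, B). Edges now: 8
Op 9: add_edge(E, G). Edges now: 9
Compute levels (Kahn BFS):
  sources (in-degree 0): D, F
  process D: level=0
    D->E: in-degree(E)=0, level(E)=1, enqueue
    D->H: in-degree(H)=0, level(H)=1, enqueue
  process F: level=0
    F->G: in-degree(G)=3, level(G)>=1
  process E: level=1
    E->G: in-degree(G)=2, level(G)>=2
  process H: level=1
    H->A: in-degree(A)=0, level(A)=2, enqueue
    H->B: in-degree(B)=0, level(B)=2, enqueue
  process A: level=2
  process B: level=2
    B->C: in-degree(C)=0, level(C)=3, enqueue
    B->G: in-degree(G)=1, level(G)>=3
  process C: level=3
    C->G: in-degree(G)=0, level(G)=4, enqueue
  process G: level=4
All levels: A:2, B:2, C:3, D:0, E:1, F:0, G:4, H:1
max level = 4

Answer: 4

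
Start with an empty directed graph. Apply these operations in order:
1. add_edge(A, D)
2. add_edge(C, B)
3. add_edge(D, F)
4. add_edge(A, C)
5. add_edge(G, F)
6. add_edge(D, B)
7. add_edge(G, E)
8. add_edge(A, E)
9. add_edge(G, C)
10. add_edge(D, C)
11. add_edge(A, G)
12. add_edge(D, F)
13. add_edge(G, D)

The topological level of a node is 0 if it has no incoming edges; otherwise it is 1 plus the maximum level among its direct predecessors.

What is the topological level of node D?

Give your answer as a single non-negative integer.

Answer: 2

Derivation:
Op 1: add_edge(A, D). Edges now: 1
Op 2: add_edge(C, B). Edges now: 2
Op 3: add_edge(D, F). Edges now: 3
Op 4: add_edge(A, C). Edges now: 4
Op 5: add_edge(G, F). Edges now: 5
Op 6: add_edge(D, B). Edges now: 6
Op 7: add_edge(G, E). Edges now: 7
Op 8: add_edge(A, E). Edges now: 8
Op 9: add_edge(G, C). Edges now: 9
Op 10: add_edge(D, C). Edges now: 10
Op 11: add_edge(A, G). Edges now: 11
Op 12: add_edge(D, F) (duplicate, no change). Edges now: 11
Op 13: add_edge(G, D). Edges now: 12
Compute levels (Kahn BFS):
  sources (in-degree 0): A
  process A: level=0
    A->C: in-degree(C)=2, level(C)>=1
    A->D: in-degree(D)=1, level(D)>=1
    A->E: in-degree(E)=1, level(E)>=1
    A->G: in-degree(G)=0, level(G)=1, enqueue
  process G: level=1
    G->C: in-degree(C)=1, level(C)>=2
    G->D: in-degree(D)=0, level(D)=2, enqueue
    G->E: in-degree(E)=0, level(E)=2, enqueue
    G->F: in-degree(F)=1, level(F)>=2
  process D: level=2
    D->B: in-degree(B)=1, level(B)>=3
    D->C: in-degree(C)=0, level(C)=3, enqueue
    D->F: in-degree(F)=0, level(F)=3, enqueue
  process E: level=2
  process C: level=3
    C->B: in-degree(B)=0, level(B)=4, enqueue
  process F: level=3
  process B: level=4
All levels: A:0, B:4, C:3, D:2, E:2, F:3, G:1
level(D) = 2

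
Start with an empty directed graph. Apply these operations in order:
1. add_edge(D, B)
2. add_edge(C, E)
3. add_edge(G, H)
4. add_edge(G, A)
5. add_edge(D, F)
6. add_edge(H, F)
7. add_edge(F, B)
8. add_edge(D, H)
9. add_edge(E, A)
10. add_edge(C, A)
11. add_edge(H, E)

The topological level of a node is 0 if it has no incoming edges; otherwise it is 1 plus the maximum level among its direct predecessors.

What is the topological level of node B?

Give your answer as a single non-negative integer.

Op 1: add_edge(D, B). Edges now: 1
Op 2: add_edge(C, E). Edges now: 2
Op 3: add_edge(G, H). Edges now: 3
Op 4: add_edge(G, A). Edges now: 4
Op 5: add_edge(D, F). Edges now: 5
Op 6: add_edge(H, F). Edges now: 6
Op 7: add_edge(F, B). Edges now: 7
Op 8: add_edge(D, H). Edges now: 8
Op 9: add_edge(E, A). Edges now: 9
Op 10: add_edge(C, A). Edges now: 10
Op 11: add_edge(H, E). Edges now: 11
Compute levels (Kahn BFS):
  sources (in-degree 0): C, D, G
  process C: level=0
    C->A: in-degree(A)=2, level(A)>=1
    C->E: in-degree(E)=1, level(E)>=1
  process D: level=0
    D->B: in-degree(B)=1, level(B)>=1
    D->F: in-degree(F)=1, level(F)>=1
    D->H: in-degree(H)=1, level(H)>=1
  process G: level=0
    G->A: in-degree(A)=1, level(A)>=1
    G->H: in-degree(H)=0, level(H)=1, enqueue
  process H: level=1
    H->E: in-degree(E)=0, level(E)=2, enqueue
    H->F: in-degree(F)=0, level(F)=2, enqueue
  process E: level=2
    E->A: in-degree(A)=0, level(A)=3, enqueue
  process F: level=2
    F->B: in-degree(B)=0, level(B)=3, enqueue
  process A: level=3
  process B: level=3
All levels: A:3, B:3, C:0, D:0, E:2, F:2, G:0, H:1
level(B) = 3

Answer: 3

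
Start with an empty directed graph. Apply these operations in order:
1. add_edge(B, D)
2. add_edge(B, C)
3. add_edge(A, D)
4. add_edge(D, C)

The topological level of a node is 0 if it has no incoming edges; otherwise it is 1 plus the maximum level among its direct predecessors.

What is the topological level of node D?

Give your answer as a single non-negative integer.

Answer: 1

Derivation:
Op 1: add_edge(B, D). Edges now: 1
Op 2: add_edge(B, C). Edges now: 2
Op 3: add_edge(A, D). Edges now: 3
Op 4: add_edge(D, C). Edges now: 4
Compute levels (Kahn BFS):
  sources (in-degree 0): A, B
  process A: level=0
    A->D: in-degree(D)=1, level(D)>=1
  process B: level=0
    B->C: in-degree(C)=1, level(C)>=1
    B->D: in-degree(D)=0, level(D)=1, enqueue
  process D: level=1
    D->C: in-degree(C)=0, level(C)=2, enqueue
  process C: level=2
All levels: A:0, B:0, C:2, D:1
level(D) = 1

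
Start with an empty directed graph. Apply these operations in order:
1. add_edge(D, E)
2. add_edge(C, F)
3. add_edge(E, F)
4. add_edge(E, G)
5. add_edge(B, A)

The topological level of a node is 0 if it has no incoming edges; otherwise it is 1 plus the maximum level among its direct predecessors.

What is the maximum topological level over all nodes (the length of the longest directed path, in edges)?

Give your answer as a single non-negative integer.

Answer: 2

Derivation:
Op 1: add_edge(D, E). Edges now: 1
Op 2: add_edge(C, F). Edges now: 2
Op 3: add_edge(E, F). Edges now: 3
Op 4: add_edge(E, G). Edges now: 4
Op 5: add_edge(B, A). Edges now: 5
Compute levels (Kahn BFS):
  sources (in-degree 0): B, C, D
  process B: level=0
    B->A: in-degree(A)=0, level(A)=1, enqueue
  process C: level=0
    C->F: in-degree(F)=1, level(F)>=1
  process D: level=0
    D->E: in-degree(E)=0, level(E)=1, enqueue
  process A: level=1
  process E: level=1
    E->F: in-degree(F)=0, level(F)=2, enqueue
    E->G: in-degree(G)=0, level(G)=2, enqueue
  process F: level=2
  process G: level=2
All levels: A:1, B:0, C:0, D:0, E:1, F:2, G:2
max level = 2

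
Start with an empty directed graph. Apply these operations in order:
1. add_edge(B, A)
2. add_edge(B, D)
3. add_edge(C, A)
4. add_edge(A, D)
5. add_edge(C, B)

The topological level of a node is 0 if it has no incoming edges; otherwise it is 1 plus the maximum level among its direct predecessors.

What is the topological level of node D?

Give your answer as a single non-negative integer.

Answer: 3

Derivation:
Op 1: add_edge(B, A). Edges now: 1
Op 2: add_edge(B, D). Edges now: 2
Op 3: add_edge(C, A). Edges now: 3
Op 4: add_edge(A, D). Edges now: 4
Op 5: add_edge(C, B). Edges now: 5
Compute levels (Kahn BFS):
  sources (in-degree 0): C
  process C: level=0
    C->A: in-degree(A)=1, level(A)>=1
    C->B: in-degree(B)=0, level(B)=1, enqueue
  process B: level=1
    B->A: in-degree(A)=0, level(A)=2, enqueue
    B->D: in-degree(D)=1, level(D)>=2
  process A: level=2
    A->D: in-degree(D)=0, level(D)=3, enqueue
  process D: level=3
All levels: A:2, B:1, C:0, D:3
level(D) = 3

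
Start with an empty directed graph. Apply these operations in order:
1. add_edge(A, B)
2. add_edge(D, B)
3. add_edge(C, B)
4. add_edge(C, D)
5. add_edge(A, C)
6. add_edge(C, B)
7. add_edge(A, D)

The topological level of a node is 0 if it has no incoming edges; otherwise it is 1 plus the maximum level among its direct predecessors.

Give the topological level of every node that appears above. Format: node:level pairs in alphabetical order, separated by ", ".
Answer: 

Answer: A:0, B:3, C:1, D:2

Derivation:
Op 1: add_edge(A, B). Edges now: 1
Op 2: add_edge(D, B). Edges now: 2
Op 3: add_edge(C, B). Edges now: 3
Op 4: add_edge(C, D). Edges now: 4
Op 5: add_edge(A, C). Edges now: 5
Op 6: add_edge(C, B) (duplicate, no change). Edges now: 5
Op 7: add_edge(A, D). Edges now: 6
Compute levels (Kahn BFS):
  sources (in-degree 0): A
  process A: level=0
    A->B: in-degree(B)=2, level(B)>=1
    A->C: in-degree(C)=0, level(C)=1, enqueue
    A->D: in-degree(D)=1, level(D)>=1
  process C: level=1
    C->B: in-degree(B)=1, level(B)>=2
    C->D: in-degree(D)=0, level(D)=2, enqueue
  process D: level=2
    D->B: in-degree(B)=0, level(B)=3, enqueue
  process B: level=3
All levels: A:0, B:3, C:1, D:2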